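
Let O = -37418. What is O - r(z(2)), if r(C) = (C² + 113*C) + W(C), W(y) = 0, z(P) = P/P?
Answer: -37532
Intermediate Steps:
z(P) = 1
r(C) = C² + 113*C (r(C) = (C² + 113*C) + 0 = C² + 113*C)
O - r(z(2)) = -37418 - (113 + 1) = -37418 - 114 = -37532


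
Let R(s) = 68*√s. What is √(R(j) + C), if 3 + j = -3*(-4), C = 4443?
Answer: √4647 ≈ 68.169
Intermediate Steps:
j = 9 (j = -3 - 3*(-4) = -3 + 12 = 9)
√(R(j) + C) = √(68*√9 + 4443) = √(68*3 + 4443) = √(204 + 4443) = √4647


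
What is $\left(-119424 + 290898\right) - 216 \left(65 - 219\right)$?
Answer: $204738$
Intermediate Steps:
$\left(-119424 + 290898\right) - 216 \left(65 - 219\right) = 171474 - -33264 = 171474 + 33264 = 204738$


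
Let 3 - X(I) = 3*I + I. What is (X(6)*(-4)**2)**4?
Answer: 12745506816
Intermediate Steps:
X(I) = 3 - 4*I (X(I) = 3 - (3*I + I) = 3 - 4*I)
(X(6)*(-4)**2)**4 = ((3 - 4*6)*(-4)**2)**4 = ((3 - 24)*16)**4 = (-21*16)**4 = (-336)**4 = 12745506816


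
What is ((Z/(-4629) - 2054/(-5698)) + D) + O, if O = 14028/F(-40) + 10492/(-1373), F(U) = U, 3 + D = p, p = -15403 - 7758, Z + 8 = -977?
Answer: -4259122552179731/181071528330 ≈ -23522.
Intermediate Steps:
Z = -985 (Z = -8 - 977 = -985)
p = -23161
D = -23164 (D = -3 - 23161 = -23164)
O = -4920031/13730 (O = 14028/(-40) + 10492/(-1373) = 14028*(-1/40) + 10492*(-1/1373) = -3507/10 - 10492/1373 = -4920031/13730 ≈ -358.34)
((Z/(-4629) - 2054/(-5698)) + D) + O = ((-985/(-4629) - 2054/(-5698)) - 23164) - 4920031/13730 = ((-985*(-1/4629) - 2054*(-1/5698)) - 23164) - 4920031/13730 = ((985/4629 + 1027/2849) - 23164) - 4920031/13730 = (7560248/13188021 - 23164) - 4920031/13730 = -305479758196/13188021 - 4920031/13730 = -4259122552179731/181071528330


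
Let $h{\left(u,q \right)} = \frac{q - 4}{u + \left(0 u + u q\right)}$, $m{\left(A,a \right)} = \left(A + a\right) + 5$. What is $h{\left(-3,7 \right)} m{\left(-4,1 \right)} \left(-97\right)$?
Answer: $\frac{97}{4} \approx 24.25$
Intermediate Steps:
$m{\left(A,a \right)} = 5 + A + a$
$h{\left(u,q \right)} = \frac{-4 + q}{u + q u}$ ($h{\left(u,q \right)} = \frac{-4 + q}{u + \left(0 + q u\right)} = \frac{-4 + q}{u + q u}$)
$h{\left(-3,7 \right)} m{\left(-4,1 \right)} \left(-97\right) = \frac{-4 + 7}{\left(-3\right) \left(1 + 7\right)} \left(5 - 4 + 1\right) \left(-97\right) = \left(- \frac{1}{3}\right) \frac{1}{8} \cdot 3 \cdot 2 \left(-97\right) = \left(- \frac{1}{8}\right) 2 \left(-97\right) = \left(- \frac{1}{4}\right) \left(-97\right) = \frac{97}{4}$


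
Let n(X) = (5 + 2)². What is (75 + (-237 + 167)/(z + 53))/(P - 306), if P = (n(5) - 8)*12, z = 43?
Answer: 115/288 ≈ 0.39931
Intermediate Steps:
n(X) = 49 (n(X) = 7² = 49)
P = 492 (P = (49 - 8)*12 = 41*12 = 492)
(75 + (-237 + 167)/(z + 53))/(P - 306) = (75 + (-237 + 167)/(43 + 53))/(492 - 306) = (75 - 70/96)/186 = (75 - 70*1/96)*(1/186) = (75 - 35/48)*(1/186) = (3565/48)*(1/186) = 115/288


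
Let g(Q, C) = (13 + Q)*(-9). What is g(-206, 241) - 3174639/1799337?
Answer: 1040757910/599779 ≈ 1735.2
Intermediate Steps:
g(Q, C) = -117 - 9*Q
g(-206, 241) - 3174639/1799337 = (-117 - 9*(-206)) - 3174639/1799337 = (-117 + 1854) - 3174639/1799337 = 1737 - 1*1058213/599779 = 1737 - 1058213/599779 = 1040757910/599779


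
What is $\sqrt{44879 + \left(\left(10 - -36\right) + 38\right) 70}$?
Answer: $\sqrt{50759} \approx 225.3$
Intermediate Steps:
$\sqrt{44879 + \left(\left(10 - -36\right) + 38\right) 70} = \sqrt{44879 + \left(\left(10 + 36\right) + 38\right) 70} = \sqrt{44879 + \left(46 + 38\right) 70} = \sqrt{44879 + 84 \cdot 70} = \sqrt{44879 + 5880} = \sqrt{50759}$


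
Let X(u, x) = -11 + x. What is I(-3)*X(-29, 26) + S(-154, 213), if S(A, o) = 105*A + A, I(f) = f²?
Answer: -16189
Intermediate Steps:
S(A, o) = 106*A
I(-3)*X(-29, 26) + S(-154, 213) = (-3)²*(-11 + 26) + 106*(-154) = 9*15 - 16324 = 135 - 16324 = -16189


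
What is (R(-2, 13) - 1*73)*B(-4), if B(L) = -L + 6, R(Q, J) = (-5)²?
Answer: -480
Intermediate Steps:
R(Q, J) = 25
B(L) = 6 - L
(R(-2, 13) - 1*73)*B(-4) = (25 - 1*73)*(6 - 1*(-4)) = (25 - 73)*(6 + 4) = -48*10 = -480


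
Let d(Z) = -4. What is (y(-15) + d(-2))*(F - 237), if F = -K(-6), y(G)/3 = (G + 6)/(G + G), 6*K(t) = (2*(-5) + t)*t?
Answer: 7843/10 ≈ 784.30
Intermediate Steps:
K(t) = t*(-10 + t)/6 (K(t) = ((2*(-5) + t)*t)/6 = ((-10 + t)*t)/6 = (t*(-10 + t))/6 = t*(-10 + t)/6)
y(G) = 3*(6 + G)/(2*G) (y(G) = 3*((G + 6)/(G + G)) = 3*((6 + G)/((2*G))) = 3*((6 + G)*(1/(2*G))) = 3*((6 + G)/(2*G)) = 3*(6 + G)/(2*G))
F = -16 (F = -(-6)*(-10 - 6)/6 = -(-6)*(-16)/6 = -1*16 = -16)
(y(-15) + d(-2))*(F - 237) = ((3/2 + 9/(-15)) - 4)*(-16 - 237) = ((3/2 + 9*(-1/15)) - 4)*(-253) = ((3/2 - ⅗) - 4)*(-253) = (9/10 - 4)*(-253) = -31/10*(-253) = 7843/10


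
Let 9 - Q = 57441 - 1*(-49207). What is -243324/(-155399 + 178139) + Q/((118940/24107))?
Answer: -974795224643/45078260 ≈ -21625.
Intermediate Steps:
Q = -106639 (Q = 9 - (57441 - 1*(-49207)) = 9 - (57441 + 49207) = 9 - 1*106648 = 9 - 106648 = -106639)
-243324/(-155399 + 178139) + Q/((118940/24107)) = -243324/(-155399 + 178139) - 106639/(118940/24107) = -243324/22740 - 106639/(118940*(1/24107)) = -243324*1/22740 - 106639/118940/24107 = -20277/1895 - 106639*24107/118940 = -20277/1895 - 2570746373/118940 = -974795224643/45078260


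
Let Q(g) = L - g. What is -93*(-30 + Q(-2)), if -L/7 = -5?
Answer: -651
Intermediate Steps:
L = 35 (L = -7*(-5) = 35)
Q(g) = 35 - g
-93*(-30 + Q(-2)) = -93*(-30 + (35 - 1*(-2))) = -93*(-30 + (35 + 2)) = -93*(-30 + 37) = -93*7 = -651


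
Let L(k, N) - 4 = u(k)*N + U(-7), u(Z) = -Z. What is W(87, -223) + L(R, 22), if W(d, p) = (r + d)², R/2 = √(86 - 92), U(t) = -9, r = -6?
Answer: 6556 - 44*I*√6 ≈ 6556.0 - 107.78*I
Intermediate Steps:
R = 2*I*√6 (R = 2*√(86 - 92) = 2*√(-6) = 2*(I*√6) = 2*I*√6 ≈ 4.899*I)
W(d, p) = (-6 + d)²
L(k, N) = -5 - N*k (L(k, N) = 4 + ((-k)*N - 9) = 4 + (-N*k - 9) = 4 + (-9 - N*k) = -5 - N*k)
W(87, -223) + L(R, 22) = (-6 + 87)² + (-5 - 1*22*2*I*√6) = 81² + (-5 - 44*I*√6) = 6561 + (-5 - 44*I*√6) = 6556 - 44*I*√6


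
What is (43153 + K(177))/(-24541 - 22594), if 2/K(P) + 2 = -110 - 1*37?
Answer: -1285959/1404623 ≈ -0.91552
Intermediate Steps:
K(P) = -2/149 (K(P) = 2/(-2 + (-110 - 1*37)) = 2/(-2 + (-110 - 37)) = 2/(-2 - 147) = 2/(-149) = 2*(-1/149) = -2/149)
(43153 + K(177))/(-24541 - 22594) = (43153 - 2/149)/(-24541 - 22594) = (6429795/149)/(-47135) = (6429795/149)*(-1/47135) = -1285959/1404623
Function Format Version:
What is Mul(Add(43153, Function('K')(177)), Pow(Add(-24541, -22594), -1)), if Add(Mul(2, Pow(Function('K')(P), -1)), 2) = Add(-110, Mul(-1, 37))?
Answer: Rational(-1285959, 1404623) ≈ -0.91552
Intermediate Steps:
Function('K')(P) = Rational(-2, 149) (Function('K')(P) = Mul(2, Pow(Add(-2, Add(-110, Mul(-1, 37))), -1)) = Mul(2, Pow(Add(-2, Add(-110, -37)), -1)) = Mul(2, Pow(Add(-2, -147), -1)) = Mul(2, Pow(-149, -1)) = Mul(2, Rational(-1, 149)) = Rational(-2, 149))
Mul(Add(43153, Function('K')(177)), Pow(Add(-24541, -22594), -1)) = Mul(Add(43153, Rational(-2, 149)), Pow(Add(-24541, -22594), -1)) = Mul(Rational(6429795, 149), Pow(-47135, -1)) = Mul(Rational(6429795, 149), Rational(-1, 47135)) = Rational(-1285959, 1404623)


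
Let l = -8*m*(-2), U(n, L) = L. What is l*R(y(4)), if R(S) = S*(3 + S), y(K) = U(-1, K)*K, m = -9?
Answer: -43776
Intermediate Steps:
y(K) = K**2 (y(K) = K*K = K**2)
l = -144 (l = -8*(-9)*(-2) = 72*(-2) = -144)
l*R(y(4)) = -144*4**2*(3 + 4**2) = -2304*(3 + 16) = -2304*19 = -144*304 = -43776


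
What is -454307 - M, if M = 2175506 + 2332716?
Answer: -4962529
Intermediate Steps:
M = 4508222
-454307 - M = -454307 - 1*4508222 = -454307 - 4508222 = -4962529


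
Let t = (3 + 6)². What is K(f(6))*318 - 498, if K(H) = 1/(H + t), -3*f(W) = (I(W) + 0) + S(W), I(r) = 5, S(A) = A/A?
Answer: -39024/79 ≈ -493.97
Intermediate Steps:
S(A) = 1
t = 81 (t = 9² = 81)
f(W) = -2 (f(W) = -((5 + 0) + 1)/3 = -(5 + 1)/3 = -⅓*6 = -2)
K(H) = 1/(81 + H) (K(H) = 1/(H + 81) = 1/(81 + H))
K(f(6))*318 - 498 = 318/(81 - 2) - 498 = 318/79 - 498 = -39024/79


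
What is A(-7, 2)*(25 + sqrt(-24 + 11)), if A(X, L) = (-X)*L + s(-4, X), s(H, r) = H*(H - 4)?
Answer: 1150 + 46*I*sqrt(13) ≈ 1150.0 + 165.86*I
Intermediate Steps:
s(H, r) = H*(-4 + H)
A(X, L) = 32 - L*X (A(X, L) = (-X)*L - 4*(-4 - 4) = -L*X - 4*(-8) = -L*X + 32 = 32 - L*X)
A(-7, 2)*(25 + sqrt(-24 + 11)) = (32 - 1*2*(-7))*(25 + sqrt(-24 + 11)) = (32 + 14)*(25 + sqrt(-13)) = 46*(25 + I*sqrt(13)) = 1150 + 46*I*sqrt(13)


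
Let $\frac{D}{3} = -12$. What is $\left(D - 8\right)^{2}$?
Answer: $1936$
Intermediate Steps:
$D = -36$ ($D = 3 \left(-12\right) = -36$)
$\left(D - 8\right)^{2} = \left(-36 - 8\right)^{2} = \left(-44\right)^{2} = 1936$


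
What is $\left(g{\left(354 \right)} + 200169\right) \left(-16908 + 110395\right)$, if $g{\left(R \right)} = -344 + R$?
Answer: $18714134173$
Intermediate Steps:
$\left(g{\left(354 \right)} + 200169\right) \left(-16908 + 110395\right) = \left(\left(-344 + 354\right) + 200169\right) \left(-16908 + 110395\right) = \left(10 + 200169\right) 93487 = 200179 \cdot 93487 = 18714134173$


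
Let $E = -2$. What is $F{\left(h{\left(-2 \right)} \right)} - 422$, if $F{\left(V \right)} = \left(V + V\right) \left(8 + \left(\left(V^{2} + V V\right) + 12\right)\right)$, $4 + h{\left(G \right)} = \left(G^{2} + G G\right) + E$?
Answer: $-310$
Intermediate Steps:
$h{\left(G \right)} = -6 + 2 G^{2}$ ($h{\left(G \right)} = -4 - \left(2 - G^{2} - G G\right) = -4 + \left(\left(G^{2} + G^{2}\right) - 2\right) = -4 + \left(2 G^{2} - 2\right) = -4 + \left(-2 + 2 G^{2}\right) = -6 + 2 G^{2}$)
$F{\left(V \right)} = 2 V \left(20 + 2 V^{2}\right)$ ($F{\left(V \right)} = 2 V \left(8 + \left(\left(V^{2} + V^{2}\right) + 12\right)\right) = 2 V \left(8 + \left(2 V^{2} + 12\right)\right) = 2 V \left(8 + \left(12 + 2 V^{2}\right)\right) = 2 V \left(20 + 2 V^{2}\right)$)
$F{\left(h{\left(-2 \right)} \right)} - 422 = 4 \left(-6 + 2 \left(-2\right)^{2}\right) \left(10 + \left(-6 + 2 \left(-2\right)^{2}\right)^{2}\right) - 422 = 4 \left(-6 + 2 \cdot 4\right) \left(10 + \left(-6 + 2 \cdot 4\right)^{2}\right) - 422 = 4 \left(-6 + 8\right) \left(10 + \left(-6 + 8\right)^{2}\right) - 422 = 4 \cdot 2 \left(10 + 2^{2}\right) - 422 = 4 \cdot 2 \left(10 + 4\right) - 422 = 4 \cdot 2 \cdot 14 - 422 = 112 - 422 = -310$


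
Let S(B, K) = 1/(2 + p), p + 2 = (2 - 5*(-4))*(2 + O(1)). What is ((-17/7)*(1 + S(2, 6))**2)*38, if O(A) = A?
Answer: -1449947/15246 ≈ -95.103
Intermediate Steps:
p = 64 (p = -2 + (2 - 5*(-4))*(2 + 1) = -2 + (2 + 20)*3 = -2 + 22*3 = -2 + 66 = 64)
S(B, K) = 1/66 (S(B, K) = 1/(2 + 64) = 1/66)
((-17/7)*(1 + S(2, 6))**2)*38 = ((-17/7)*(1 + 1/66)**2)*38 = ((-17*1/7)*(67/66)**2)*38 = -17/7*4489/4356*38 = -76313/30492*38 = -1449947/15246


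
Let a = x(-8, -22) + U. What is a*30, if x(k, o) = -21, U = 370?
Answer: 10470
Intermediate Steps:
a = 349 (a = -21 + 370 = 349)
a*30 = 349*30 = 10470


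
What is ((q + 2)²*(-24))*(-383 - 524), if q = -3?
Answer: 21768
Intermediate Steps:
((q + 2)²*(-24))*(-383 - 524) = ((-3 + 2)²*(-24))*(-383 - 524) = ((-1)²*(-24))*(-907) = (1*(-24))*(-907) = -24*(-907) = 21768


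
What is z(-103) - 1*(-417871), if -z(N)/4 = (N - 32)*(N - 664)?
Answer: 3691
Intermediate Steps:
z(N) = -4*(-664 + N)*(-32 + N) (z(N) = -4*(N - 32)*(N - 664) = -4*(-32 + N)*(-664 + N) = -4*(-664 + N)*(-32 + N))
z(-103) - 1*(-417871) = (-84992 - 4*(-103)² + 2784*(-103)) - 1*(-417871) = (-84992 - 4*10609 - 286752) + 417871 = (-84992 - 42436 - 286752) + 417871 = -414180 + 417871 = 3691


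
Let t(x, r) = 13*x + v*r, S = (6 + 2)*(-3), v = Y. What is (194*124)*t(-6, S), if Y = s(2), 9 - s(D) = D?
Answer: -5917776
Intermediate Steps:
s(D) = 9 - D
Y = 7 (Y = 9 - 1*2 = 9 - 2 = 7)
v = 7
S = -24 (S = 8*(-3) = -24)
t(x, r) = 7*r + 13*x (t(x, r) = 13*x + 7*r = 7*r + 13*x)
(194*124)*t(-6, S) = (194*124)*(7*(-24) + 13*(-6)) = 24056*(-168 - 78) = 24056*(-246) = -5917776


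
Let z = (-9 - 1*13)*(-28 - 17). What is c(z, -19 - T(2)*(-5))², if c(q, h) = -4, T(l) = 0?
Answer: 16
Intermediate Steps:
z = 990 (z = (-9 - 13)*(-45) = -22*(-45) = 990)
c(z, -19 - T(2)*(-5))² = (-4)² = 16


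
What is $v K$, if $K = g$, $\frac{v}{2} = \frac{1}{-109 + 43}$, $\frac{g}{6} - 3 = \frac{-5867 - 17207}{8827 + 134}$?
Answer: $- \frac{7618}{98571} \approx -0.077284$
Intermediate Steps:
$g = \frac{7618}{2987}$ ($g = 18 + 6 \frac{-5867 - 17207}{8827 + 134} = 18 + 6 \left(- \frac{23074}{8961}\right) = 18 - \frac{46148}{2987} = \frac{7618}{2987} \approx 2.5504$)
$v = - \frac{1}{33}$ ($v = \frac{2}{-109 + 43} = \frac{2}{-66} = 2 \left(- \frac{1}{66}\right) = - \frac{1}{33} \approx -0.030303$)
$K = \frac{7618}{2987} \approx 2.5504$
$v K = \left(- \frac{1}{33}\right) \frac{7618}{2987} = - \frac{7618}{98571}$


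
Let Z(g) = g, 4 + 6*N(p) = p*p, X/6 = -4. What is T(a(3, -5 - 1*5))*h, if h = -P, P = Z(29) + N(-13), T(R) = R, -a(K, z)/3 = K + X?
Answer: -7119/2 ≈ -3559.5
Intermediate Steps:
X = -24 (X = 6*(-4) = -24)
a(K, z) = 72 - 3*K (a(K, z) = -3*(K - 24) = -3*(-24 + K) = 72 - 3*K)
N(p) = -⅔ + p²/6 (N(p) = -⅔ + (p*p)/6 = -⅔ + p²/6)
P = 113/2 (P = 29 + (-⅔ + (⅙)*(-13)²) = 29 + (-⅔ + (⅙)*169) = 29 + (-⅔ + 169/6) = 29 + 55/2 = 113/2 ≈ 56.500)
h = -113/2 (h = -1*113/2 = -113/2 ≈ -56.500)
T(a(3, -5 - 1*5))*h = (72 - 3*3)*(-113/2) = (72 - 9)*(-113/2) = 63*(-113/2) = -7119/2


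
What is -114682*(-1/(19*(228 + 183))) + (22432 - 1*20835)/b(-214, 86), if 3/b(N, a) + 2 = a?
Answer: 349301926/7809 ≈ 44731.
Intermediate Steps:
b(N, a) = 3/(-2 + a)
-114682*(-1/(19*(228 + 183))) + (22432 - 1*20835)/b(-214, 86) = -114682*(-1/(19*(228 + 183))) + (22432 - 1*20835)/((3/(-2 + 86))) = -114682/((-19*411)) + (22432 - 20835)/((3/84)) = -114682/(-7809) + 1597/((3*(1/84))) = -114682*(-1/7809) + 1597/(1/28) = 114682/7809 + 1597*28 = 114682/7809 + 44716 = 349301926/7809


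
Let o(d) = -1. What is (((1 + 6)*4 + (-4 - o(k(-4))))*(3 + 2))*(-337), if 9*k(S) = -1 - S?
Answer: -42125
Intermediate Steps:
k(S) = -⅑ - S/9 (k(S) = (-1 - S)/9 = -⅑ - S/9)
(((1 + 6)*4 + (-4 - o(k(-4))))*(3 + 2))*(-337) = (((1 + 6)*4 + (-4 - 1*(-1)))*(3 + 2))*(-337) = ((7*4 + (-4 + 1))*5)*(-337) = ((28 - 3)*5)*(-337) = (25*5)*(-337) = 125*(-337) = -42125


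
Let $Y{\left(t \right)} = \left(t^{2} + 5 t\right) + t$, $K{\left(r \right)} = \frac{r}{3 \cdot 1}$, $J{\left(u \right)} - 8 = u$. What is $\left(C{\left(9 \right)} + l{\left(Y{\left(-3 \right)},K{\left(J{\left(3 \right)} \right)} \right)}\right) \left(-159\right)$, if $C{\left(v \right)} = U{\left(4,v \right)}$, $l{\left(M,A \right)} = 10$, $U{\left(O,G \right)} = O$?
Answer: $-2226$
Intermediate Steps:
$J{\left(u \right)} = 8 + u$
$K{\left(r \right)} = \frac{r}{3}$
$Y{\left(t \right)} = t^{2} + 6 t$
$C{\left(v \right)} = 4$
$\left(C{\left(9 \right)} + l{\left(Y{\left(-3 \right)},K{\left(J{\left(3 \right)} \right)} \right)}\right) \left(-159\right) = \left(4 + 10\right) \left(-159\right) = 14 \left(-159\right) = -2226$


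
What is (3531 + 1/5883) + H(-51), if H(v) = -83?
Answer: 20284585/5883 ≈ 3448.0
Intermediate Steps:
(3531 + 1/5883) + H(-51) = (3531 + 1/5883) - 83 = 20772874/5883 - 83 = 20284585/5883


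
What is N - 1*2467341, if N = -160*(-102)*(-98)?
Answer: -4066701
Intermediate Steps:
N = -1599360 (N = 16320*(-98) = -1599360)
N - 1*2467341 = -1599360 - 1*2467341 = -1599360 - 2467341 = -4066701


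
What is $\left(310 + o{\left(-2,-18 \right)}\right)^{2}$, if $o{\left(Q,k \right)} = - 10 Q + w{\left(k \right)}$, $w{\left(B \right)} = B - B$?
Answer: $108900$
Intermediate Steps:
$w{\left(B \right)} = 0$
$o{\left(Q,k \right)} = - 10 Q$ ($o{\left(Q,k \right)} = - 10 Q + 0 = - 10 Q$)
$\left(310 + o{\left(-2,-18 \right)}\right)^{2} = \left(310 - -20\right)^{2} = \left(310 + 20\right)^{2} = 330^{2} = 108900$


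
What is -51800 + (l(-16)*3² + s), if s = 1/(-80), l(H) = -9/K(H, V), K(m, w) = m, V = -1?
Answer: -1035899/20 ≈ -51795.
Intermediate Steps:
l(H) = -9/H
s = -1/80 ≈ -0.012500
-51800 + (l(-16)*3² + s) = -51800 + (-9/(-16)*3² - 1/80) = -51800 + (-9*(-1/16)*9 - 1/80) = -51800 + ((9/16)*9 - 1/80) = -51800 + (81/16 - 1/80) = -51800 + 101/20 = -1035899/20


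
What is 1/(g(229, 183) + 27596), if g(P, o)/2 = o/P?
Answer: 229/6319850 ≈ 3.6235e-5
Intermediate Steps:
g(P, o) = 2*o/P (g(P, o) = 2*(o/P) = 2*o/P)
1/(g(229, 183) + 27596) = 1/(2*183/229 + 27596) = 1/(2*183*(1/229) + 27596) = 1/(366/229 + 27596) = 1/(6319850/229) = 229/6319850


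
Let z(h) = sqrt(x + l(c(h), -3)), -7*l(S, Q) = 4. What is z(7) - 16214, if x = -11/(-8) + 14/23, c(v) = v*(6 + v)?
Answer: -16214 + sqrt(585718)/644 ≈ -16213.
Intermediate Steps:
l(S, Q) = -4/7 (l(S, Q) = -1/7*4 = -4/7)
x = 365/184 (x = -11*(-1/8) + 14*(1/23) = 11/8 + 14/23 = 365/184 ≈ 1.9837)
z(h) = sqrt(585718)/644 (z(h) = sqrt(365/184 - 4/7) = sqrt(1819/1288) = sqrt(585718)/644)
z(7) - 16214 = sqrt(585718)/644 - 16214 = -16214 + sqrt(585718)/644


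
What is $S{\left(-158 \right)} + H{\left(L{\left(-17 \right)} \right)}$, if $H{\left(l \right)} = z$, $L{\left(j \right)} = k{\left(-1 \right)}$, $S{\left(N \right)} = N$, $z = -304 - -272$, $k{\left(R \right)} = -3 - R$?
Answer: $-190$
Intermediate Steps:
$z = -32$ ($z = -304 + 272 = -32$)
$L{\left(j \right)} = -2$ ($L{\left(j \right)} = -3 - -1 = -3 + 1 = -2$)
$H{\left(l \right)} = -32$
$S{\left(-158 \right)} + H{\left(L{\left(-17 \right)} \right)} = -158 - 32 = -190$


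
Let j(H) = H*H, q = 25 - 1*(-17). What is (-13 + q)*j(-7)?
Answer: 1421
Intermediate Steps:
q = 42 (q = 25 + 17 = 42)
j(H) = H²
(-13 + q)*j(-7) = (-13 + 42)*(-7)² = 29*49 = 1421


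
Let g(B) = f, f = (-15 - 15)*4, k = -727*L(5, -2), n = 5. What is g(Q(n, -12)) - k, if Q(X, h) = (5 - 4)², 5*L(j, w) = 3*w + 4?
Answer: -2054/5 ≈ -410.80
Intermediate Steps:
L(j, w) = ⅘ + 3*w/5 (L(j, w) = (3*w + 4)/5 = (4 + 3*w)/5 = ⅘ + 3*w/5)
Q(X, h) = 1 (Q(X, h) = 1² = 1)
k = 1454/5 (k = -727*(⅘ + (⅗)*(-2)) = -727*(⅘ - 6/5) = -727*(-⅖) = 1454/5 ≈ 290.80)
f = -120 (f = -30*4 = -120)
g(B) = -120
g(Q(n, -12)) - k = -120 - 1*1454/5 = -120 - 1454/5 = -2054/5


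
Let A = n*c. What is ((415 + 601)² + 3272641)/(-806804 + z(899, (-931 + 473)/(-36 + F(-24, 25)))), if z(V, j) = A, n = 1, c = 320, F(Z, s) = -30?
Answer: -4304897/806484 ≈ -5.3379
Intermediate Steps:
A = 320 (A = 1*320 = 320)
z(V, j) = 320
((415 + 601)² + 3272641)/(-806804 + z(899, (-931 + 473)/(-36 + F(-24, 25)))) = ((415 + 601)² + 3272641)/(-806804 + 320) = (1016² + 3272641)/(-806484) = (1032256 + 3272641)*(-1/806484) = 4304897*(-1/806484) = -4304897/806484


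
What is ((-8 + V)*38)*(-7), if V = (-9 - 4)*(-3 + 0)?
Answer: -8246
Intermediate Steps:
V = 39 (V = -13*(-3) = 39)
((-8 + V)*38)*(-7) = ((-8 + 39)*38)*(-7) = (31*38)*(-7) = 1178*(-7) = -8246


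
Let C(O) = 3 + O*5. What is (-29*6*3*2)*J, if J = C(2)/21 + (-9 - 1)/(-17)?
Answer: -149988/119 ≈ -1260.4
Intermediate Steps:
C(O) = 3 + 5*O
J = 431/357 (J = (3 + 5*2)/21 + (-9 - 1)/(-17) = (3 + 10)*(1/21) - 10*(-1/17) = 13*(1/21) + 10/17 = 13/21 + 10/17 = 431/357 ≈ 1.2073)
(-29*6*3*2)*J = -29*6*3*2*(431/357) = -522*2*(431/357) = -29*36*(431/357) = -1044*431/357 = -149988/119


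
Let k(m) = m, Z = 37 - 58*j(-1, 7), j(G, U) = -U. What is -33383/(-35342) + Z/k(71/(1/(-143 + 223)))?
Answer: 102635973/100371280 ≈ 1.0226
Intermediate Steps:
Z = 443 (Z = 37 - (-58)*7 = 37 - 58*(-7) = 37 + 406 = 443)
-33383/(-35342) + Z/k(71/(1/(-143 + 223))) = -33383/(-35342) + 443/((71/(1/(-143 + 223)))) = -33383*(-1/35342) + 443/((71/(1/80))) = 33383/35342 + 443/((71/(1/80))) = 33383/35342 + 443/((71*80)) = 33383/35342 + 443/5680 = 102635973/100371280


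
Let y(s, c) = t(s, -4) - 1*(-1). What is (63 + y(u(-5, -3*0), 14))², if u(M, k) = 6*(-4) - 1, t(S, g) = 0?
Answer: 4096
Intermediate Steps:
u(M, k) = -25 (u(M, k) = -24 - 1 = -25)
y(s, c) = 1 (y(s, c) = 0 - 1*(-1) = 0 + 1 = 1)
(63 + y(u(-5, -3*0), 14))² = (63 + 1)² = 64² = 4096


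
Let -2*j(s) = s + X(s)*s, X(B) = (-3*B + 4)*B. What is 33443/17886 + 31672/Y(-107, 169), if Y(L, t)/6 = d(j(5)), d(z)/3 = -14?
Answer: -46504813/375606 ≈ -123.81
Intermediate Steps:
X(B) = B*(4 - 3*B) (X(B) = (4 - 3*B)*B = B*(4 - 3*B))
j(s) = -s/2 - s²*(4 - 3*s)/2 (j(s) = -(s + (s*(4 - 3*s))*s)/2 = -(s + s²*(4 - 3*s))/2 = -s/2 - s²*(4 - 3*s)/2)
d(z) = -42 (d(z) = 3*(-14) = -42)
Y(L, t) = -252 (Y(L, t) = 6*(-42) = -252)
33443/17886 + 31672/Y(-107, 169) = 33443/17886 + 31672/(-252) = 33443*(1/17886) + 31672*(-1/252) = 33443/17886 - 7918/63 = -46504813/375606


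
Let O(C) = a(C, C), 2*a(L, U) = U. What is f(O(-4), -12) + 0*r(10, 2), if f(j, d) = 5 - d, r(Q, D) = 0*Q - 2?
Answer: 17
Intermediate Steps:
a(L, U) = U/2
r(Q, D) = -2 (r(Q, D) = 0 - 2 = -2)
O(C) = C/2
f(O(-4), -12) + 0*r(10, 2) = (5 - 1*(-12)) + 0*(-2) = (5 + 12) + 0 = 17 + 0 = 17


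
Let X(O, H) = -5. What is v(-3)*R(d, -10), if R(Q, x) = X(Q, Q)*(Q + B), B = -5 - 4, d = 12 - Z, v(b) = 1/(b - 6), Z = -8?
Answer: 55/9 ≈ 6.1111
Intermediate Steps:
v(b) = 1/(-6 + b)
d = 20 (d = 12 - 1*(-8) = 12 + 8 = 20)
B = -9
R(Q, x) = 45 - 5*Q (R(Q, x) = -5*(Q - 9) = -5*(-9 + Q) = 45 - 5*Q)
v(-3)*R(d, -10) = (45 - 5*20)/(-6 - 3) = (45 - 100)/(-9) = -⅑*(-55) = 55/9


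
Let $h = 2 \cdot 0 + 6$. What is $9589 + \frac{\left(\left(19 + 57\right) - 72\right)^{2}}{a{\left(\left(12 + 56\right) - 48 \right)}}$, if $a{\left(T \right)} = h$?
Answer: $\frac{28775}{3} \approx 9591.7$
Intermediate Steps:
$h = 6$ ($h = 0 + 6 = 6$)
$a{\left(T \right)} = 6$
$9589 + \frac{\left(\left(19 + 57\right) - 72\right)^{2}}{a{\left(\left(12 + 56\right) - 48 \right)}} = 9589 + \frac{\left(\left(19 + 57\right) - 72\right)^{2}}{6} = 9589 + \left(76 - 72\right)^{2} \cdot \frac{1}{6} = 9589 + 4^{2} \cdot \frac{1}{6} = 9589 + 16 \cdot \frac{1}{6} = 9589 + \frac{8}{3} = \frac{28775}{3}$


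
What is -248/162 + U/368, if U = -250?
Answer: -32941/14904 ≈ -2.2102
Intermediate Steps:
-248/162 + U/368 = -248/162 - 250/368 = -248*1/162 - 250*1/368 = -124/81 - 125/184 = -32941/14904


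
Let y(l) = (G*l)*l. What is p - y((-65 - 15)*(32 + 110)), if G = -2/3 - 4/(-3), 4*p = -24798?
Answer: -516235597/6 ≈ -8.6039e+7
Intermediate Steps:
p = -12399/2 (p = (1/4)*(-24798) = -12399/2 ≈ -6199.5)
G = 2/3 (G = -2*1/3 - 4*(-1/3) = -2/3 + 4/3 = 2/3 ≈ 0.66667)
y(l) = 2*l**2/3 (y(l) = (2*l/3)*l = 2*l**2/3)
p - y((-65 - 15)*(32 + 110)) = -12399/2 - 2*((-65 - 15)*(32 + 110))**2/3 = -12399/2 - 2*(-80*142)**2/3 = -12399/2 - 2*(-11360)**2/3 = -12399/2 - 2*129049600/3 = -12399/2 - 1*258099200/3 = -12399/2 - 258099200/3 = -516235597/6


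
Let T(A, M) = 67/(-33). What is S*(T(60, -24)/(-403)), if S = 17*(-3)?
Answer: -1139/4433 ≈ -0.25694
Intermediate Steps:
S = -51
T(A, M) = -67/33 (T(A, M) = 67*(-1/33) = -67/33)
S*(T(60, -24)/(-403)) = -(-1139)/(11*(-403)) = -(-1139)*(-1)/(11*403) = -51*67/13299 = -1139/4433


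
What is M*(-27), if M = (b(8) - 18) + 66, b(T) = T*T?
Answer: -3024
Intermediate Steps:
b(T) = T²
M = 112 (M = (8² - 18) + 66 = (64 - 18) + 66 = 46 + 66 = 112)
M*(-27) = 112*(-27) = -3024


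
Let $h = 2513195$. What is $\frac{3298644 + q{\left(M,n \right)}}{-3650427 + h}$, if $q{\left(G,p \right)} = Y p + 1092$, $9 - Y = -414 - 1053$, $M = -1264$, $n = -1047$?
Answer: $- \frac{438591}{284308} \approx -1.5427$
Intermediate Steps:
$Y = 1476$ ($Y = 9 - \left(-414 - 1053\right) = 9 - -1467 = 9 + 1467 = 1476$)
$q{\left(G,p \right)} = 1092 + 1476 p$ ($q{\left(G,p \right)} = 1476 p + 1092 = 1092 + 1476 p$)
$\frac{3298644 + q{\left(M,n \right)}}{-3650427 + h} = \frac{3298644 + \left(1092 + 1476 \left(-1047\right)\right)}{-3650427 + 2513195} = \frac{3298644 + \left(1092 - 1545372\right)}{-1137232} = \left(3298644 - 1544280\right) \left(- \frac{1}{1137232}\right) = 1754364 \left(- \frac{1}{1137232}\right) = - \frac{438591}{284308}$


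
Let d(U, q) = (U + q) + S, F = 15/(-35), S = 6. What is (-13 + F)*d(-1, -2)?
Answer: -282/7 ≈ -40.286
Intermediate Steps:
F = -3/7 (F = 15*(-1/35) = -3/7 ≈ -0.42857)
d(U, q) = 6 + U + q (d(U, q) = (U + q) + 6 = 6 + U + q)
(-13 + F)*d(-1, -2) = (-13 - 3/7)*(6 - 1 - 2) = -94/7*3 = -282/7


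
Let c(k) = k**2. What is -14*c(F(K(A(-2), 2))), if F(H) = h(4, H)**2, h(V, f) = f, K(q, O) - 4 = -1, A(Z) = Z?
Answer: -1134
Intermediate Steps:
K(q, O) = 3 (K(q, O) = 4 - 1 = 3)
F(H) = H**2
-14*c(F(K(A(-2), 2))) = -14*(3**2)**2 = -14*9**2 = -14*81 = -1134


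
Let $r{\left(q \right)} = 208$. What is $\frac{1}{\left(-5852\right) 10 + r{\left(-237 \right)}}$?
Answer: $- \frac{1}{58312} \approx -1.7149 \cdot 10^{-5}$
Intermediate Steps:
$\frac{1}{\left(-5852\right) 10 + r{\left(-237 \right)}} = \frac{1}{\left(-5852\right) 10 + 208} = \frac{1}{-58520 + 208} = \frac{1}{-58312} = - \frac{1}{58312}$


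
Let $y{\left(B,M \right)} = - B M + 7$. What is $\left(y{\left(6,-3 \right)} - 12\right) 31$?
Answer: $403$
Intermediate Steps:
$y{\left(B,M \right)} = 7 - B M$ ($y{\left(B,M \right)} = - B M + 7 = 7 - B M$)
$\left(y{\left(6,-3 \right)} - 12\right) 31 = \left(\left(7 - 6 \left(-3\right)\right) - 12\right) 31 = \left(\left(7 + 18\right) - 12\right) 31 = \left(25 - 12\right) 31 = 13 \cdot 31 = 403$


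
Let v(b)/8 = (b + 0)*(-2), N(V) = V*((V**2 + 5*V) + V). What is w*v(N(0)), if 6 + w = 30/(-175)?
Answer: 0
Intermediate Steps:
w = -216/35 (w = -6 + 30/(-175) = -6 + 30*(-1/175) = -6 - 6/35 = -216/35 ≈ -6.1714)
N(V) = V*(V**2 + 6*V)
v(b) = -16*b (v(b) = 8*((b + 0)*(-2)) = 8*(b*(-2)) = 8*(-2*b) = -16*b)
w*v(N(0)) = -(-3456)*0**2*(6 + 0)/35 = -(-3456)*0*6/35 = -(-3456)*0/35 = -216/35*0 = 0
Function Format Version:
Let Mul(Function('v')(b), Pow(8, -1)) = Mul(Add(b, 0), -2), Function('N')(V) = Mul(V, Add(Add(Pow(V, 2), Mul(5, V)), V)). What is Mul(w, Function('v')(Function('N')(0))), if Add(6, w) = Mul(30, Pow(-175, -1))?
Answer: 0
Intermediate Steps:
w = Rational(-216, 35) (w = Add(-6, Mul(30, Pow(-175, -1))) = Add(-6, Mul(30, Rational(-1, 175))) = Add(-6, Rational(-6, 35)) = Rational(-216, 35) ≈ -6.1714)
Function('N')(V) = Mul(V, Add(Pow(V, 2), Mul(6, V)))
Function('v')(b) = Mul(-16, b) (Function('v')(b) = Mul(8, Mul(Add(b, 0), -2)) = Mul(8, Mul(b, -2)) = Mul(8, Mul(-2, b)) = Mul(-16, b))
Mul(w, Function('v')(Function('N')(0))) = Mul(Rational(-216, 35), Mul(-16, Mul(Pow(0, 2), Add(6, 0)))) = Mul(Rational(-216, 35), Mul(-16, Mul(0, 6))) = Mul(Rational(-216, 35), Mul(-16, 0)) = Mul(Rational(-216, 35), 0) = 0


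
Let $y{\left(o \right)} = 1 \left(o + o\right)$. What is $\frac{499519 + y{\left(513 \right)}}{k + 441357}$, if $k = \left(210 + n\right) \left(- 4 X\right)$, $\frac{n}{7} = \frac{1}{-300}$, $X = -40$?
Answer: $\frac{7508175}{7124299} \approx 1.0539$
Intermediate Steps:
$n = - \frac{7}{300}$ ($n = \frac{7}{-300} = 7 \left(- \frac{1}{300}\right) = - \frac{7}{300} \approx -0.023333$)
$y{\left(o \right)} = 2 o$ ($y{\left(o \right)} = 1 \cdot 2 o = 2 o$)
$k = \frac{503944}{15}$ ($k = \left(210 - \frac{7}{300}\right) \left(\left(-4\right) \left(-40\right)\right) = \frac{62993}{300} \cdot 160 = \frac{503944}{15} \approx 33596.0$)
$\frac{499519 + y{\left(513 \right)}}{k + 441357} = \frac{499519 + 2 \cdot 513}{\frac{503944}{15} + 441357} = \frac{499519 + 1026}{\frac{7124299}{15}} = 500545 \cdot \frac{15}{7124299} = \frac{7508175}{7124299}$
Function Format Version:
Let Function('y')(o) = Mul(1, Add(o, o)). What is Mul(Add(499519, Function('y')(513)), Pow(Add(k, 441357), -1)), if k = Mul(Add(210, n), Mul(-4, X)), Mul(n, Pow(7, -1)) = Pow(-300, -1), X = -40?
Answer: Rational(7508175, 7124299) ≈ 1.0539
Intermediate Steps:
n = Rational(-7, 300) (n = Mul(7, Pow(-300, -1)) = Mul(7, Rational(-1, 300)) = Rational(-7, 300) ≈ -0.023333)
Function('y')(o) = Mul(2, o) (Function('y')(o) = Mul(1, Mul(2, o)) = Mul(2, o))
k = Rational(503944, 15) (k = Mul(Add(210, Rational(-7, 300)), Mul(-4, -40)) = Mul(Rational(62993, 300), 160) = Rational(503944, 15) ≈ 33596.)
Mul(Add(499519, Function('y')(513)), Pow(Add(k, 441357), -1)) = Mul(Add(499519, Mul(2, 513)), Pow(Add(Rational(503944, 15), 441357), -1)) = Mul(Add(499519, 1026), Pow(Rational(7124299, 15), -1)) = Mul(500545, Rational(15, 7124299)) = Rational(7508175, 7124299)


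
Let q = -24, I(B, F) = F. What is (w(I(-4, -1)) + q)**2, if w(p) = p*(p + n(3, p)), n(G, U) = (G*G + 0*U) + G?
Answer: 1225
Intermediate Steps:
n(G, U) = G + G**2 (n(G, U) = (G**2 + 0) + G = G**2 + G = G + G**2)
w(p) = p*(12 + p) (w(p) = p*(p + 3*(1 + 3)) = p*(p + 3*4) = p*(p + 12) = p*(12 + p))
(w(I(-4, -1)) + q)**2 = (-(12 - 1) - 24)**2 = (-1*11 - 24)**2 = (-11 - 24)**2 = (-35)**2 = 1225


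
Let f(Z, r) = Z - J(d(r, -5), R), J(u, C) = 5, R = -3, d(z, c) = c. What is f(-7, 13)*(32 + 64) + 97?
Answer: -1055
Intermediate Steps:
f(Z, r) = -5 + Z (f(Z, r) = Z - 1*5 = Z - 5 = -5 + Z)
f(-7, 13)*(32 + 64) + 97 = (-5 - 7)*(32 + 64) + 97 = -12*96 + 97 = -1152 + 97 = -1055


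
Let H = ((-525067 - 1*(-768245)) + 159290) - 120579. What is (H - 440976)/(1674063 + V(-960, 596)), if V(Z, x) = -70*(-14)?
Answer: -159087/1675043 ≈ -0.094975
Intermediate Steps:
H = 281889 (H = ((-525067 + 768245) + 159290) - 120579 = (243178 + 159290) - 120579 = 402468 - 120579 = 281889)
V(Z, x) = 980
(H - 440976)/(1674063 + V(-960, 596)) = (281889 - 440976)/(1674063 + 980) = -159087/1675043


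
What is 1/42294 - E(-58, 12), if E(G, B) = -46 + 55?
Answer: -380645/42294 ≈ -9.0000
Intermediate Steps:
E(G, B) = 9
1/42294 - E(-58, 12) = 1/42294 - 1*9 = 1/42294 - 9 = -380645/42294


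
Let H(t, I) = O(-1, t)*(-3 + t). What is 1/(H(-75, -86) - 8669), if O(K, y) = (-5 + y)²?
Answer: -1/507869 ≈ -1.9690e-6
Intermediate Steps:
H(t, I) = (-5 + t)²*(-3 + t)
1/(H(-75, -86) - 8669) = 1/((-5 - 75)²*(-3 - 75) - 8669) = 1/((-80)²*(-78) - 8669) = 1/(6400*(-78) - 8669) = 1/(-499200 - 8669) = 1/(-507869) = -1/507869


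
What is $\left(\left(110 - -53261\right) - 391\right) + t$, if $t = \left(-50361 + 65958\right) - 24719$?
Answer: $43858$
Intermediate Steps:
$t = -9122$ ($t = 15597 - 24719 = -9122$)
$\left(\left(110 - -53261\right) - 391\right) + t = \left(\left(110 - -53261\right) - 391\right) - 9122 = \left(\left(110 + 53261\right) - 391\right) - 9122 = \left(53371 - 391\right) - 9122 = 52980 - 9122 = 43858$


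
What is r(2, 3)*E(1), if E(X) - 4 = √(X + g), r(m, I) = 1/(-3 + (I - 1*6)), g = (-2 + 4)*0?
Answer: -⅚ ≈ -0.83333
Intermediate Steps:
g = 0 (g = 2*0 = 0)
r(m, I) = 1/(-9 + I) (r(m, I) = 1/(-3 + (I - 6)) = 1/(-3 + (-6 + I)) = 1/(-9 + I))
E(X) = 4 + √X (E(X) = 4 + √(X + 0) = 4 + √X)
r(2, 3)*E(1) = (4 + √1)/(-9 + 3) = (4 + 1)/(-6) = -⅙*5 = -⅚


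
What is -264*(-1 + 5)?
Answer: -1056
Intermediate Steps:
-264*(-1 + 5) = -264*4 = -66*16 = -1056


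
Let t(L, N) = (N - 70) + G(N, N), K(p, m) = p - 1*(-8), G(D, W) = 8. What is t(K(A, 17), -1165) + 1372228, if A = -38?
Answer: 1371001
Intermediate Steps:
K(p, m) = 8 + p (K(p, m) = p + 8 = 8 + p)
t(L, N) = -62 + N (t(L, N) = (N - 70) + 8 = (-70 + N) + 8 = -62 + N)
t(K(A, 17), -1165) + 1372228 = (-62 - 1165) + 1372228 = -1227 + 1372228 = 1371001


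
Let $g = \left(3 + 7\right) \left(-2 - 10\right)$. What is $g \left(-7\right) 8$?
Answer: $6720$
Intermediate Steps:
$g = -120$ ($g = 10 \left(-12\right) = -120$)
$g \left(-7\right) 8 = \left(-120\right) \left(-7\right) 8 = 840 \cdot 8 = 6720$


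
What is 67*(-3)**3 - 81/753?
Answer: -454086/251 ≈ -1809.1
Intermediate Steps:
67*(-3)**3 - 81/753 = 67*(-27) - 81*1/753 = -1809 - 27/251 = -454086/251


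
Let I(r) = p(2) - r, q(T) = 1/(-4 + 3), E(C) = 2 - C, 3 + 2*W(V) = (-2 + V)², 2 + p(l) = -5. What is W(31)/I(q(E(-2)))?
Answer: -419/6 ≈ -69.833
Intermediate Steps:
p(l) = -7 (p(l) = -2 - 5 = -7)
W(V) = -3/2 + (-2 + V)²/2
q(T) = -1 (q(T) = 1/(-1) = -1)
I(r) = -7 - r
W(31)/I(q(E(-2))) = (-3/2 + (-2 + 31)²/2)/(-7 - 1*(-1)) = (-3/2 + (½)*29²)/(-7 + 1) = (-3/2 + (½)*841)/(-6) = (-3/2 + 841/2)*(-⅙) = 419*(-⅙) = -419/6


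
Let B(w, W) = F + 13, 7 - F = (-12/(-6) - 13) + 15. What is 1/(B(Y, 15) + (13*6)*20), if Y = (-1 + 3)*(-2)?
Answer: 1/1576 ≈ 0.00063452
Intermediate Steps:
Y = -4 (Y = 2*(-2) = -4)
F = 3 (F = 7 - ((-12/(-6) - 13) + 15) = 7 - ((-12*(-⅙) - 13) + 15) = 7 - ((2 - 13) + 15) = 7 - (-11 + 15) = 7 - 1*4 = 7 - 4 = 3)
B(w, W) = 16 (B(w, W) = 3 + 13 = 16)
1/(B(Y, 15) + (13*6)*20) = 1/(16 + (13*6)*20) = 1/(16 + 78*20) = 1/(16 + 1560) = 1/1576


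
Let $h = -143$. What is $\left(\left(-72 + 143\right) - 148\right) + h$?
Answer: $-220$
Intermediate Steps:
$\left(\left(-72 + 143\right) - 148\right) + h = \left(\left(-72 + 143\right) - 148\right) - 143 = \left(71 - 148\right) - 143 = -77 - 143 = -220$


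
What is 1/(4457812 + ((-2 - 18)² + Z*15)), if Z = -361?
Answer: 1/4452797 ≈ 2.2458e-7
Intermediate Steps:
1/(4457812 + ((-2 - 18)² + Z*15)) = 1/(4457812 + ((-2 - 18)² - 361*15)) = 1/(4457812 + ((-20)² - 5415)) = 1/(4457812 + (400 - 5415)) = 1/(4457812 - 5015) = 1/4452797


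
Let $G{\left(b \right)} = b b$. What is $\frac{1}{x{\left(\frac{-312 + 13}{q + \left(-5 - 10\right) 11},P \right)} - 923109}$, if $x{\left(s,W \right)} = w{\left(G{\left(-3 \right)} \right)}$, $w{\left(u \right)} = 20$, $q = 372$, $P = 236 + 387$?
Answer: $- \frac{1}{923089} \approx -1.0833 \cdot 10^{-6}$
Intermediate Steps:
$G{\left(b \right)} = b^{2}$
$P = 623$
$x{\left(s,W \right)} = 20$
$\frac{1}{x{\left(\frac{-312 + 13}{q + \left(-5 - 10\right) 11},P \right)} - 923109} = \frac{1}{20 - 923109} = \frac{1}{-923089} = - \frac{1}{923089}$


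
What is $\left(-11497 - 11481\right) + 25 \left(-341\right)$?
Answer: $-31503$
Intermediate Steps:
$\left(-11497 - 11481\right) + 25 \left(-341\right) = -22978 - 8525 = -31503$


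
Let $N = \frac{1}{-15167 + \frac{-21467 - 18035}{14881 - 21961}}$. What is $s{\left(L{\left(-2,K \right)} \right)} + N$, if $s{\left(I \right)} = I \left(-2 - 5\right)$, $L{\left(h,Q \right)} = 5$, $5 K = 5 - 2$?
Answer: $- \frac{1878503555}{53671429} \approx -35.0$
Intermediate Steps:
$K = \frac{3}{5}$ ($K = \frac{5 - 2}{5} = \frac{1}{5} \cdot 3 = \frac{3}{5} \approx 0.6$)
$s{\left(I \right)} = - 7 I$ ($s{\left(I \right)} = I \left(-7\right) = - 7 I$)
$N = - \frac{3540}{53671429}$ ($N = \frac{1}{-15167 - \frac{39502}{-7080}} = \frac{1}{-15167 - - \frac{19751}{3540}} = \frac{1}{-15167 + \frac{19751}{3540}} = \frac{1}{- \frac{53671429}{3540}} = - \frac{3540}{53671429} \approx -6.5957 \cdot 10^{-5}$)
$s{\left(L{\left(-2,K \right)} \right)} + N = \left(-7\right) 5 - \frac{3540}{53671429} = -35 - \frac{3540}{53671429} = - \frac{1878503555}{53671429}$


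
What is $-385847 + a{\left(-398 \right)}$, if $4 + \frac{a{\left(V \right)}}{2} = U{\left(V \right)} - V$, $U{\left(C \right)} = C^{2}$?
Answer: $-68251$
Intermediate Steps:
$a{\left(V \right)} = -8 - 2 V + 2 V^{2}$ ($a{\left(V \right)} = -8 + 2 \left(V^{2} - V\right) = -8 + \left(- 2 V + 2 V^{2}\right) = -8 - 2 V + 2 V^{2}$)
$-385847 + a{\left(-398 \right)} = -385847 - \left(-788 - 316808\right) = -385847 + \left(-8 + 796 + 2 \cdot 158404\right) = -385847 + \left(-8 + 796 + 316808\right) = -385847 + 317596 = -68251$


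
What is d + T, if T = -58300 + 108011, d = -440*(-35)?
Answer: 65111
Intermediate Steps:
d = 15400 (d = -220*(-70) = 15400)
T = 49711
d + T = 15400 + 49711 = 65111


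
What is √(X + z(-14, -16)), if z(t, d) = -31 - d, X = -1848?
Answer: 9*I*√23 ≈ 43.162*I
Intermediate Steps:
√(X + z(-14, -16)) = √(-1848 + (-31 - 1*(-16))) = √(-1848 + (-31 + 16)) = √(-1848 - 15) = √(-1863) = 9*I*√23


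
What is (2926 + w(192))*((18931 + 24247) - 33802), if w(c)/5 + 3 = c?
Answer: 36294496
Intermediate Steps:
w(c) = -15 + 5*c
(2926 + w(192))*((18931 + 24247) - 33802) = (2926 + (-15 + 5*192))*((18931 + 24247) - 33802) = (2926 + (-15 + 960))*(43178 - 33802) = (2926 + 945)*9376 = 3871*9376 = 36294496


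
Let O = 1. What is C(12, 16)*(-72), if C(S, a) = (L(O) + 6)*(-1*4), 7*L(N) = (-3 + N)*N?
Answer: 11520/7 ≈ 1645.7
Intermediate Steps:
L(N) = N*(-3 + N)/7 (L(N) = ((-3 + N)*N)/7 = (N*(-3 + N))/7 = N*(-3 + N)/7)
C(S, a) = -160/7 (C(S, a) = ((1/7)*1*(-3 + 1) + 6)*(-1*4) = ((1/7)*1*(-2) + 6)*(-4) = (-2/7 + 6)*(-4) = (40/7)*(-4) = -160/7)
C(12, 16)*(-72) = -160/7*(-72) = 11520/7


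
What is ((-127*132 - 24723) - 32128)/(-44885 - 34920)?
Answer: 14723/15961 ≈ 0.92244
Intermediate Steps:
((-127*132 - 24723) - 32128)/(-44885 - 34920) = ((-16764 - 24723) - 32128)/(-79805) = (-41487 - 32128)*(-1/79805) = -73615*(-1/79805) = 14723/15961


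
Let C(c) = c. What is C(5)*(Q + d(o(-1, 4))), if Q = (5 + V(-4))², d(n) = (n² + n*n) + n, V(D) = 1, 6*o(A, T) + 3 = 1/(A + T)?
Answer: 14560/81 ≈ 179.75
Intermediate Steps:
o(A, T) = -½ + 1/(6*(A + T))
d(n) = n + 2*n² (d(n) = (n² + n²) + n = 2*n² + n = n + 2*n²)
Q = 36 (Q = (5 + 1)² = 6² = 36)
C(5)*(Q + d(o(-1, 4))) = 5*(36 + ((⅙ - ½*(-1) - ½*4)/(-1 + 4))*(1 + 2*((⅙ - ½*(-1) - ½*4)/(-1 + 4)))) = 5*(36 + ((⅙ + ½ - 2)/3)*(1 + 2*((⅙ + ½ - 2)/3))) = 5*(36 + ((⅓)*(-4/3))*(1 + 2*((⅓)*(-4/3)))) = 5*(36 - 4*(1 + 2*(-4/9))/9) = 5*(36 - 4*(1 - 8/9)/9) = 5*(36 - 4/9*⅑) = 5*(36 - 4/81) = 5*(2912/81) = 14560/81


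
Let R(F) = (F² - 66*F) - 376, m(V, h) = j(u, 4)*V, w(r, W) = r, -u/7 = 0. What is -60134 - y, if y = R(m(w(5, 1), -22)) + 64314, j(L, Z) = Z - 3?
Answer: -123767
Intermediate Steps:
u = 0 (u = -7*0 = 0)
j(L, Z) = -3 + Z
m(V, h) = V (m(V, h) = (-3 + 4)*V = 1*V = V)
R(F) = -376 + F² - 66*F
y = 63633 (y = (-376 + 5² - 66*5) + 64314 = (-376 + 25 - 330) + 64314 = -681 + 64314 = 63633)
-60134 - y = -60134 - 1*63633 = -60134 - 63633 = -123767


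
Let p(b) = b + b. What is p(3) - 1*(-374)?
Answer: 380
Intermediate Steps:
p(b) = 2*b
p(3) - 1*(-374) = 2*3 - 1*(-374) = 6 + 374 = 380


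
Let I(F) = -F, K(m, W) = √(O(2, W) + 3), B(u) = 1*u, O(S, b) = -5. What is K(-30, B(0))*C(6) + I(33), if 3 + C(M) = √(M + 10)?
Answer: -33 + I*√2 ≈ -33.0 + 1.4142*I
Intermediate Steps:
C(M) = -3 + √(10 + M) (C(M) = -3 + √(M + 10) = -3 + √(10 + M))
B(u) = u
K(m, W) = I*√2 (K(m, W) = √(-5 + 3) = √(-2) = I*√2)
K(-30, B(0))*C(6) + I(33) = (I*√2)*(-3 + √(10 + 6)) - 1*33 = (I*√2)*(-3 + √16) - 33 = (I*√2)*(-3 + 4) - 33 = (I*√2)*1 - 33 = I*√2 - 33 = -33 + I*√2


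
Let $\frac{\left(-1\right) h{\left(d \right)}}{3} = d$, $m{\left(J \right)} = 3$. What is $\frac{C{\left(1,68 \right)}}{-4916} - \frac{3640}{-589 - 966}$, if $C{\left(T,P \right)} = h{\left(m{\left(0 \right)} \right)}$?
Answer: $\frac{3581647}{1528876} \approx 2.3427$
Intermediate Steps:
$h{\left(d \right)} = - 3 d$
$C{\left(T,P \right)} = -9$ ($C{\left(T,P \right)} = \left(-3\right) 3 = -9$)
$\frac{C{\left(1,68 \right)}}{-4916} - \frac{3640}{-589 - 966} = - \frac{9}{-4916} - \frac{3640}{-589 - 966} = \left(-9\right) \left(- \frac{1}{4916}\right) - \frac{3640}{-589 - 966} = \frac{9}{4916} - \frac{3640}{-589 - 966} = \frac{9}{4916} - \frac{3640}{-1555} = \frac{9}{4916} - - \frac{728}{311} = \frac{9}{4916} + \frac{728}{311} = \frac{3581647}{1528876}$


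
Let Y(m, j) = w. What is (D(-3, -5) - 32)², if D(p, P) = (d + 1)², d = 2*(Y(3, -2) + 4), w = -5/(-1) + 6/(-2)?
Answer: 18769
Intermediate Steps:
w = 2 (w = -5*(-1) + 6*(-½) = 5 - 3 = 2)
Y(m, j) = 2
d = 12 (d = 2*(2 + 4) = 2*6 = 12)
D(p, P) = 169 (D(p, P) = (12 + 1)² = 13² = 169)
(D(-3, -5) - 32)² = (169 - 32)² = 137² = 18769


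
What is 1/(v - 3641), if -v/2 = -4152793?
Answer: 1/8301945 ≈ 1.2045e-7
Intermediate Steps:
v = 8305586 (v = -2*(-4152793) = 8305586)
1/(v - 3641) = 1/(8305586 - 3641) = 1/8301945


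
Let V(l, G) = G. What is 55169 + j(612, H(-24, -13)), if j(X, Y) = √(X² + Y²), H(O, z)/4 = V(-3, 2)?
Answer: 55169 + 4*√23413 ≈ 55781.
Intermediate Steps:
H(O, z) = 8 (H(O, z) = 4*2 = 8)
55169 + j(612, H(-24, -13)) = 55169 + √(612² + 8²) = 55169 + √(374544 + 64) = 55169 + √374608 = 55169 + 4*√23413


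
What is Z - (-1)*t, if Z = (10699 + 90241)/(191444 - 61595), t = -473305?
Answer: -61458080005/129849 ≈ -4.7330e+5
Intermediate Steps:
Z = 100940/129849 ≈ 0.77736
Z - (-1)*t = 100940/129849 - (-1)*(-473305) = 100940/129849 - 1*473305 = 100940/129849 - 473305 = -61458080005/129849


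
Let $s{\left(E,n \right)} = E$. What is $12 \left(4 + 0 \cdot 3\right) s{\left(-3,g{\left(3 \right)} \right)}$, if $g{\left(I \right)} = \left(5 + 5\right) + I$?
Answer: $-144$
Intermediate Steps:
$g{\left(I \right)} = 10 + I$
$12 \left(4 + 0 \cdot 3\right) s{\left(-3,g{\left(3 \right)} \right)} = 12 \left(4 + 0 \cdot 3\right) \left(-3\right) = 12 \left(4 + 0\right) \left(-3\right) = 12 \cdot 4 \left(-3\right) = 48 \left(-3\right) = -144$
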